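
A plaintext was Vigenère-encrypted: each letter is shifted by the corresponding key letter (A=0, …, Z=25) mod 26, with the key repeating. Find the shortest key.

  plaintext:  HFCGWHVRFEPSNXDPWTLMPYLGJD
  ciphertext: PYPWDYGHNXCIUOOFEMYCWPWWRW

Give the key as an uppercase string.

ITNQHRLQ

  i= 0: P-H =  8 → I
  i= 1: Y-F = 19 → T
  i= 2: P-C = 13 → N
  i= 3: W-G = 16 → Q
  i= 4: D-W =  7 → H
  i= 5: Y-H = 17 → R
  i= 6: G-V = 11 → L
  i= 7: H-R = 16 → Q
  i= 8: N-F =  8 → I
  i= 9: X-E = 19 → T
  i=10: C-P = 13 → N
  i=11: I-S = 16 → Q
  i=12: U-N =  7 → H
  i=13: O-X = 17 → R
  i=14: O-D = 11 → L
  i=15: F-P = 16 → Q
  i=16: E-W =  8 → I
  i=17: M-T = 19 → T
  i=18: Y-L = 13 → N
  i=19: C-M = 16 → Q
  i=20: W-P =  7 → H
  i=21: P-Y = 17 → R
  i=22: W-L = 11 → L
  i=23: W-G = 16 → Q
  i=24: R-J =  8 → I
  i=25: W-D = 19 → T
  shifts repeat with period 8: ITNQHRLQ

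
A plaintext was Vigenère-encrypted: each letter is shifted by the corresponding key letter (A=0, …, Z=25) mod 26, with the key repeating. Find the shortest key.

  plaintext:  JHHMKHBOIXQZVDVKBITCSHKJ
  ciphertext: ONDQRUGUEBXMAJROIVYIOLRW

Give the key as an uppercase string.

FGWEHN

  i= 0: O-J =  5 → F
  i= 1: N-H =  6 → G
  i= 2: D-H = 22 → W
  i= 3: Q-M =  4 → E
  i= 4: R-K =  7 → H
  i= 5: U-H = 13 → N
  i= 6: G-B =  5 → F
  i= 7: U-O =  6 → G
  i= 8: E-I = 22 → W
  i= 9: B-X =  4 → E
  i=10: X-Q =  7 → H
  i=11: M-Z = 13 → N
  i=12: A-V =  5 → F
  i=13: J-D =  6 → G
  i=14: R-V = 22 → W
  i=15: O-K =  4 → E
  i=16: I-B =  7 → H
  i=17: V-I = 13 → N
  i=18: Y-T =  5 → F
  i=19: I-C =  6 → G
  i=20: O-S = 22 → W
  i=21: L-H =  4 → E
  i=22: R-K =  7 → H
  i=23: W-J = 13 → N
  shifts repeat with period 6: FGWEHN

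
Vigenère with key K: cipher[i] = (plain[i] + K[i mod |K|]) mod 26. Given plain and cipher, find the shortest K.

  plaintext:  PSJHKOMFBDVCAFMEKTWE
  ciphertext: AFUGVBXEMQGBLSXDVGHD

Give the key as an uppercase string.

LNLZ

  i= 0: A-P = 11 → L
  i= 1: F-S = 13 → N
  i= 2: U-J = 11 → L
  i= 3: G-H = 25 → Z
  i= 4: V-K = 11 → L
  i= 5: B-O = 13 → N
  i= 6: X-M = 11 → L
  i= 7: E-F = 25 → Z
  i= 8: M-B = 11 → L
  i= 9: Q-D = 13 → N
  i=10: G-V = 11 → L
  i=11: B-C = 25 → Z
  i=12: L-A = 11 → L
  i=13: S-F = 13 → N
  i=14: X-M = 11 → L
  i=15: D-E = 25 → Z
  i=16: V-K = 11 → L
  i=17: G-T = 13 → N
  i=18: H-W = 11 → L
  i=19: D-E = 25 → Z
  shifts repeat with period 4: LNLZ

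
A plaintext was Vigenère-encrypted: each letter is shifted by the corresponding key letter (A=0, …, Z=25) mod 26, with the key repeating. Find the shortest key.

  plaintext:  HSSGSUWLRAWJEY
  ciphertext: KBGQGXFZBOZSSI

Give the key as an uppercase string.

  i= 0: K-H =  3 → D
  i= 1: B-S =  9 → J
  i= 2: G-S = 14 → O
  i= 3: Q-G = 10 → K
  i= 4: G-S = 14 → O
  i= 5: X-U =  3 → D
  i= 6: F-W =  9 → J
  i= 7: Z-L = 14 → O
  i= 8: B-R = 10 → K
  i= 9: O-A = 14 → O
  i=10: Z-W =  3 → D
  i=11: S-J =  9 → J
  i=12: S-E = 14 → O
  i=13: I-Y = 10 → K
  shifts repeat with period 5: DJOKO

DJOKO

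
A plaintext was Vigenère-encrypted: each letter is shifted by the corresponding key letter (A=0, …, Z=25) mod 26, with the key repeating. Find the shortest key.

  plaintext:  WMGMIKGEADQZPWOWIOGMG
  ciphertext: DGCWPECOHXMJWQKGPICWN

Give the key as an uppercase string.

HUWK

  i= 0: D-W =  7 → H
  i= 1: G-M = 20 → U
  i= 2: C-G = 22 → W
  i= 3: W-M = 10 → K
  i= 4: P-I =  7 → H
  i= 5: E-K = 20 → U
  i= 6: C-G = 22 → W
  i= 7: O-E = 10 → K
  i= 8: H-A =  7 → H
  i= 9: X-D = 20 → U
  i=10: M-Q = 22 → W
  i=11: J-Z = 10 → K
  i=12: W-P =  7 → H
  i=13: Q-W = 20 → U
  i=14: K-O = 22 → W
  i=15: G-W = 10 → K
  i=16: P-I =  7 → H
  i=17: I-O = 20 → U
  i=18: C-G = 22 → W
  i=19: W-M = 10 → K
  i=20: N-G =  7 → H
  shifts repeat with period 4: HUWK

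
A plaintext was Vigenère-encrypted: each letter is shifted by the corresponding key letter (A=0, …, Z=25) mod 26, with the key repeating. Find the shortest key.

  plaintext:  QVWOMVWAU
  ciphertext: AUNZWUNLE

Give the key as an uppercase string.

  i= 0: A-Q = 10 → K
  i= 1: U-V = 25 → Z
  i= 2: N-W = 17 → R
  i= 3: Z-O = 11 → L
  i= 4: W-M = 10 → K
  i= 5: U-V = 25 → Z
  i= 6: N-W = 17 → R
  i= 7: L-A = 11 → L
  i= 8: E-U = 10 → K
  shifts repeat with period 4: KZRL

KZRL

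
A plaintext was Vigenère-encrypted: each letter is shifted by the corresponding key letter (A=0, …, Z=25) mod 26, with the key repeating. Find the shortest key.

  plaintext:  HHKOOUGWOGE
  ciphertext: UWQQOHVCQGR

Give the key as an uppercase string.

NPGCA

  i= 0: U-H = 13 → N
  i= 1: W-H = 15 → P
  i= 2: Q-K =  6 → G
  i= 3: Q-O =  2 → C
  i= 4: O-O =  0 → A
  i= 5: H-U = 13 → N
  i= 6: V-G = 15 → P
  i= 7: C-W =  6 → G
  i= 8: Q-O =  2 → C
  i= 9: G-G =  0 → A
  i=10: R-E = 13 → N
  shifts repeat with period 5: NPGCA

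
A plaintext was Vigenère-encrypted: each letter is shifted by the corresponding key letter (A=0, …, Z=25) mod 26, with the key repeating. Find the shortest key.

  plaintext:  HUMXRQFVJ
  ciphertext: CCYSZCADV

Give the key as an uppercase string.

  i= 0: C-H = 21 → V
  i= 1: C-U =  8 → I
  i= 2: Y-M = 12 → M
  i= 3: S-X = 21 → V
  i= 4: Z-R =  8 → I
  i= 5: C-Q = 12 → M
  i= 6: A-F = 21 → V
  i= 7: D-V =  8 → I
  i= 8: V-J = 12 → M
  shifts repeat with period 3: VIM

VIM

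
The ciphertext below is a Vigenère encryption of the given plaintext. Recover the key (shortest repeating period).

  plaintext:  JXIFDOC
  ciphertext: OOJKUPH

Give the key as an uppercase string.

FRB

  i= 0: O-J =  5 → F
  i= 1: O-X = 17 → R
  i= 2: J-I =  1 → B
  i= 3: K-F =  5 → F
  i= 4: U-D = 17 → R
  i= 5: P-O =  1 → B
  i= 6: H-C =  5 → F
  shifts repeat with period 3: FRB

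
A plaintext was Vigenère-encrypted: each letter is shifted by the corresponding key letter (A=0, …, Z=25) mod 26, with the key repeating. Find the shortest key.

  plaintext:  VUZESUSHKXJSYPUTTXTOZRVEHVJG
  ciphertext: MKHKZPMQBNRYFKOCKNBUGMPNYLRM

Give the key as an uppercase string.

RQIGHVUJ

  i= 0: M-V = 17 → R
  i= 1: K-U = 16 → Q
  i= 2: H-Z =  8 → I
  i= 3: K-E =  6 → G
  i= 4: Z-S =  7 → H
  i= 5: P-U = 21 → V
  i= 6: M-S = 20 → U
  i= 7: Q-H =  9 → J
  i= 8: B-K = 17 → R
  i= 9: N-X = 16 → Q
  i=10: R-J =  8 → I
  i=11: Y-S =  6 → G
  i=12: F-Y =  7 → H
  i=13: K-P = 21 → V
  i=14: O-U = 20 → U
  i=15: C-T =  9 → J
  i=16: K-T = 17 → R
  i=17: N-X = 16 → Q
  i=18: B-T =  8 → I
  i=19: U-O =  6 → G
  i=20: G-Z =  7 → H
  i=21: M-R = 21 → V
  i=22: P-V = 20 → U
  i=23: N-E =  9 → J
  i=24: Y-H = 17 → R
  i=25: L-V = 16 → Q
  i=26: R-J =  8 → I
  i=27: M-G =  6 → G
  shifts repeat with period 8: RQIGHVUJ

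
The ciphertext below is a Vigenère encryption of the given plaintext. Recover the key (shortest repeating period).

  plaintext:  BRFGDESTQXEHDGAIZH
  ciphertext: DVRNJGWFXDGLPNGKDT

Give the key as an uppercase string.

CEMHG

  i= 0: D-B =  2 → C
  i= 1: V-R =  4 → E
  i= 2: R-F = 12 → M
  i= 3: N-G =  7 → H
  i= 4: J-D =  6 → G
  i= 5: G-E =  2 → C
  i= 6: W-S =  4 → E
  i= 7: F-T = 12 → M
  i= 8: X-Q =  7 → H
  i= 9: D-X =  6 → G
  i=10: G-E =  2 → C
  i=11: L-H =  4 → E
  i=12: P-D = 12 → M
  i=13: N-G =  7 → H
  i=14: G-A =  6 → G
  i=15: K-I =  2 → C
  i=16: D-Z =  4 → E
  i=17: T-H = 12 → M
  shifts repeat with period 5: CEMHG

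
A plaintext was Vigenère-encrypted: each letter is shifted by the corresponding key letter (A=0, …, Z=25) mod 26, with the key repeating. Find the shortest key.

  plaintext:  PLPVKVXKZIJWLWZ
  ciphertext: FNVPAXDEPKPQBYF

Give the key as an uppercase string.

QCGU

  i= 0: F-P = 16 → Q
  i= 1: N-L =  2 → C
  i= 2: V-P =  6 → G
  i= 3: P-V = 20 → U
  i= 4: A-K = 16 → Q
  i= 5: X-V =  2 → C
  i= 6: D-X =  6 → G
  i= 7: E-K = 20 → U
  i= 8: P-Z = 16 → Q
  i= 9: K-I =  2 → C
  i=10: P-J =  6 → G
  i=11: Q-W = 20 → U
  i=12: B-L = 16 → Q
  i=13: Y-W =  2 → C
  i=14: F-Z =  6 → G
  shifts repeat with period 4: QCGU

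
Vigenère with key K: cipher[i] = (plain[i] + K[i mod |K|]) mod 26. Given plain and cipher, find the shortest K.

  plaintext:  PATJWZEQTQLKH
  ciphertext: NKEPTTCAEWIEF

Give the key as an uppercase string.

  i= 0: N-P = 24 → Y
  i= 1: K-A = 10 → K
  i= 2: E-T = 11 → L
  i= 3: P-J =  6 → G
  i= 4: T-W = 23 → X
  i= 5: T-Z = 20 → U
  i= 6: C-E = 24 → Y
  i= 7: A-Q = 10 → K
  i= 8: E-T = 11 → L
  i= 9: W-Q =  6 → G
  i=10: I-L = 23 → X
  i=11: E-K = 20 → U
  i=12: F-H = 24 → Y
  shifts repeat with period 6: YKLGXU

YKLGXU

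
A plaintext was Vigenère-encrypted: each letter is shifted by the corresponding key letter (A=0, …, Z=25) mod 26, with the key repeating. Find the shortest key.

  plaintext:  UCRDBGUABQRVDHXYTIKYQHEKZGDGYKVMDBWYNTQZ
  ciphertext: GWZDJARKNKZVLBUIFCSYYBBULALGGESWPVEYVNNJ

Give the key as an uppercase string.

MUIAIUXK

  i= 0: G-U = 12 → M
  i= 1: W-C = 20 → U
  i= 2: Z-R =  8 → I
  i= 3: D-D =  0 → A
  i= 4: J-B =  8 → I
  i= 5: A-G = 20 → U
  i= 6: R-U = 23 → X
  i= 7: K-A = 10 → K
  i= 8: N-B = 12 → M
  i= 9: K-Q = 20 → U
  i=10: Z-R =  8 → I
  i=11: V-V =  0 → A
  i=12: L-D =  8 → I
  i=13: B-H = 20 → U
  i=14: U-X = 23 → X
  i=15: I-Y = 10 → K
  i=16: F-T = 12 → M
  i=17: C-I = 20 → U
  i=18: S-K =  8 → I
  i=19: Y-Y =  0 → A
  i=20: Y-Q =  8 → I
  i=21: B-H = 20 → U
  i=22: B-E = 23 → X
  i=23: U-K = 10 → K
  i=24: L-Z = 12 → M
  i=25: A-G = 20 → U
  i=26: L-D =  8 → I
  i=27: G-G =  0 → A
  i=28: G-Y =  8 → I
  i=29: E-K = 20 → U
  i=30: S-V = 23 → X
  i=31: W-M = 10 → K
  i=32: P-D = 12 → M
  i=33: V-B = 20 → U
  i=34: E-W =  8 → I
  i=35: Y-Y =  0 → A
  i=36: V-N =  8 → I
  i=37: N-T = 20 → U
  i=38: N-Q = 23 → X
  i=39: J-Z = 10 → K
  shifts repeat with period 8: MUIAIUXK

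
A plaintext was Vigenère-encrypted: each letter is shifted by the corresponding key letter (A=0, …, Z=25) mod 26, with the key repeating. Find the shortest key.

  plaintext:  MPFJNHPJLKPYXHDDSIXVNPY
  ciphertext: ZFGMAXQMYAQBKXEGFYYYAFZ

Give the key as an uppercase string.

  i= 0: Z-M = 13 → N
  i= 1: F-P = 16 → Q
  i= 2: G-F =  1 → B
  i= 3: M-J =  3 → D
  i= 4: A-N = 13 → N
  i= 5: X-H = 16 → Q
  i= 6: Q-P =  1 → B
  i= 7: M-J =  3 → D
  i= 8: Y-L = 13 → N
  i= 9: A-K = 16 → Q
  i=10: Q-P =  1 → B
  i=11: B-Y =  3 → D
  i=12: K-X = 13 → N
  i=13: X-H = 16 → Q
  i=14: E-D =  1 → B
  i=15: G-D =  3 → D
  i=16: F-S = 13 → N
  i=17: Y-I = 16 → Q
  i=18: Y-X =  1 → B
  i=19: Y-V =  3 → D
  i=20: A-N = 13 → N
  i=21: F-P = 16 → Q
  i=22: Z-Y =  1 → B
  shifts repeat with period 4: NQBD

NQBD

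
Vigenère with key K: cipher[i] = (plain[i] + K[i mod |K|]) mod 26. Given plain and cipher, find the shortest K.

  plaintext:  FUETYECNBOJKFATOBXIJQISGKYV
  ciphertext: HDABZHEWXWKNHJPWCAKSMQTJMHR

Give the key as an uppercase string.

  i= 0: H-F =  2 → C
  i= 1: D-U =  9 → J
  i= 2: A-E = 22 → W
  i= 3: B-T =  8 → I
  i= 4: Z-Y =  1 → B
  i= 5: H-E =  3 → D
  i= 6: E-C =  2 → C
  i= 7: W-N =  9 → J
  i= 8: X-B = 22 → W
  i= 9: W-O =  8 → I
  i=10: K-J =  1 → B
  i=11: N-K =  3 → D
  i=12: H-F =  2 → C
  i=13: J-A =  9 → J
  i=14: P-T = 22 → W
  i=15: W-O =  8 → I
  i=16: C-B =  1 → B
  i=17: A-X =  3 → D
  i=18: K-I =  2 → C
  i=19: S-J =  9 → J
  i=20: M-Q = 22 → W
  i=21: Q-I =  8 → I
  i=22: T-S =  1 → B
  i=23: J-G =  3 → D
  i=24: M-K =  2 → C
  i=25: H-Y =  9 → J
  i=26: R-V = 22 → W
  shifts repeat with period 6: CJWIBD

CJWIBD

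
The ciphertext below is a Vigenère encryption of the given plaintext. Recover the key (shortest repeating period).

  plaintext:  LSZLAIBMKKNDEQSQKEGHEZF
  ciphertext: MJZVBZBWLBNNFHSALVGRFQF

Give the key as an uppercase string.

BRAK

  i= 0: M-L =  1 → B
  i= 1: J-S = 17 → R
  i= 2: Z-Z =  0 → A
  i= 3: V-L = 10 → K
  i= 4: B-A =  1 → B
  i= 5: Z-I = 17 → R
  i= 6: B-B =  0 → A
  i= 7: W-M = 10 → K
  i= 8: L-K =  1 → B
  i= 9: B-K = 17 → R
  i=10: N-N =  0 → A
  i=11: N-D = 10 → K
  i=12: F-E =  1 → B
  i=13: H-Q = 17 → R
  i=14: S-S =  0 → A
  i=15: A-Q = 10 → K
  i=16: L-K =  1 → B
  i=17: V-E = 17 → R
  i=18: G-G =  0 → A
  i=19: R-H = 10 → K
  i=20: F-E =  1 → B
  i=21: Q-Z = 17 → R
  i=22: F-F =  0 → A
  shifts repeat with period 4: BRAK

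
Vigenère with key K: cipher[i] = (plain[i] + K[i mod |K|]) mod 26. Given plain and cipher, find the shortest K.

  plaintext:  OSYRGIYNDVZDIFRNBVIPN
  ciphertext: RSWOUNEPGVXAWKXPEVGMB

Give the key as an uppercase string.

  i= 0: R-O =  3 → D
  i= 1: S-S =  0 → A
  i= 2: W-Y = 24 → Y
  i= 3: O-R = 23 → X
  i= 4: U-G = 14 → O
  i= 5: N-I =  5 → F
  i= 6: E-Y =  6 → G
  i= 7: P-N =  2 → C
  i= 8: G-D =  3 → D
  i= 9: V-V =  0 → A
  i=10: X-Z = 24 → Y
  i=11: A-D = 23 → X
  i=12: W-I = 14 → O
  i=13: K-F =  5 → F
  i=14: X-R =  6 → G
  i=15: P-N =  2 → C
  i=16: E-B =  3 → D
  i=17: V-V =  0 → A
  i=18: G-I = 24 → Y
  i=19: M-P = 23 → X
  i=20: B-N = 14 → O
  shifts repeat with period 8: DAYXOFGC

DAYXOFGC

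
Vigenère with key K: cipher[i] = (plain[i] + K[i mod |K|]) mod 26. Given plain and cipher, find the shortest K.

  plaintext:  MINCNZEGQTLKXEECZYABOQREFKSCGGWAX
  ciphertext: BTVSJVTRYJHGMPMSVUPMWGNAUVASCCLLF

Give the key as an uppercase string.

PLIQWW

  i= 0: B-M = 15 → P
  i= 1: T-I = 11 → L
  i= 2: V-N =  8 → I
  i= 3: S-C = 16 → Q
  i= 4: J-N = 22 → W
  i= 5: V-Z = 22 → W
  i= 6: T-E = 15 → P
  i= 7: R-G = 11 → L
  i= 8: Y-Q =  8 → I
  i= 9: J-T = 16 → Q
  i=10: H-L = 22 → W
  i=11: G-K = 22 → W
  i=12: M-X = 15 → P
  i=13: P-E = 11 → L
  i=14: M-E =  8 → I
  i=15: S-C = 16 → Q
  i=16: V-Z = 22 → W
  i=17: U-Y = 22 → W
  i=18: P-A = 15 → P
  i=19: M-B = 11 → L
  i=20: W-O =  8 → I
  i=21: G-Q = 16 → Q
  i=22: N-R = 22 → W
  i=23: A-E = 22 → W
  i=24: U-F = 15 → P
  i=25: V-K = 11 → L
  i=26: A-S =  8 → I
  i=27: S-C = 16 → Q
  i=28: C-G = 22 → W
  i=29: C-G = 22 → W
  i=30: L-W = 15 → P
  i=31: L-A = 11 → L
  i=32: F-X =  8 → I
  shifts repeat with period 6: PLIQWW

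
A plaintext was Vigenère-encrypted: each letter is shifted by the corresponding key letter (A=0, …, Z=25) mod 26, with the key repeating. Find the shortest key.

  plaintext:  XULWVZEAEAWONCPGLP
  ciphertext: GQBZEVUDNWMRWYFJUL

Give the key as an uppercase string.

JWQD

  i= 0: G-X =  9 → J
  i= 1: Q-U = 22 → W
  i= 2: B-L = 16 → Q
  i= 3: Z-W =  3 → D
  i= 4: E-V =  9 → J
  i= 5: V-Z = 22 → W
  i= 6: U-E = 16 → Q
  i= 7: D-A =  3 → D
  i= 8: N-E =  9 → J
  i= 9: W-A = 22 → W
  i=10: M-W = 16 → Q
  i=11: R-O =  3 → D
  i=12: W-N =  9 → J
  i=13: Y-C = 22 → W
  i=14: F-P = 16 → Q
  i=15: J-G =  3 → D
  i=16: U-L =  9 → J
  i=17: L-P = 22 → W
  shifts repeat with period 4: JWQD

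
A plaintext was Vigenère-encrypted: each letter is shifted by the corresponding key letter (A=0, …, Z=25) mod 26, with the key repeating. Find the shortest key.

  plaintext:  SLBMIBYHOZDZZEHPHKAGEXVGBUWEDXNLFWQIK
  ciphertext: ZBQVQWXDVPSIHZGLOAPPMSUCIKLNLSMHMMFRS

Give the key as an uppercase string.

HQPJIVZW

  i= 0: Z-S =  7 → H
  i= 1: B-L = 16 → Q
  i= 2: Q-B = 15 → P
  i= 3: V-M =  9 → J
  i= 4: Q-I =  8 → I
  i= 5: W-B = 21 → V
  i= 6: X-Y = 25 → Z
  i= 7: D-H = 22 → W
  i= 8: V-O =  7 → H
  i= 9: P-Z = 16 → Q
  i=10: S-D = 15 → P
  i=11: I-Z =  9 → J
  i=12: H-Z =  8 → I
  i=13: Z-E = 21 → V
  i=14: G-H = 25 → Z
  i=15: L-P = 22 → W
  i=16: O-H =  7 → H
  i=17: A-K = 16 → Q
  i=18: P-A = 15 → P
  i=19: P-G =  9 → J
  i=20: M-E =  8 → I
  i=21: S-X = 21 → V
  i=22: U-V = 25 → Z
  i=23: C-G = 22 → W
  i=24: I-B =  7 → H
  i=25: K-U = 16 → Q
  i=26: L-W = 15 → P
  i=27: N-E =  9 → J
  i=28: L-D =  8 → I
  i=29: S-X = 21 → V
  i=30: M-N = 25 → Z
  i=31: H-L = 22 → W
  i=32: M-F =  7 → H
  i=33: M-W = 16 → Q
  i=34: F-Q = 15 → P
  i=35: R-I =  9 → J
  i=36: S-K =  8 → I
  shifts repeat with period 8: HQPJIVZW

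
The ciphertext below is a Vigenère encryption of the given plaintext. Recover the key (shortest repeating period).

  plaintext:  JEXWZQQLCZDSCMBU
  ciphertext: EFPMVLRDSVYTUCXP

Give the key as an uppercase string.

  i= 0: E-J = 21 → V
  i= 1: F-E =  1 → B
  i= 2: P-X = 18 → S
  i= 3: M-W = 16 → Q
  i= 4: V-Z = 22 → W
  i= 5: L-Q = 21 → V
  i= 6: R-Q =  1 → B
  i= 7: D-L = 18 → S
  i= 8: S-C = 16 → Q
  i= 9: V-Z = 22 → W
  i=10: Y-D = 21 → V
  i=11: T-S =  1 → B
  i=12: U-C = 18 → S
  i=13: C-M = 16 → Q
  i=14: X-B = 22 → W
  i=15: P-U = 21 → V
  shifts repeat with period 5: VBSQW

VBSQW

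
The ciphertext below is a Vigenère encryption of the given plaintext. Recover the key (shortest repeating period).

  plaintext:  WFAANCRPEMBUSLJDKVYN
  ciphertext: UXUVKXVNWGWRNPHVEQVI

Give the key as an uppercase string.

  i= 0: U-W = 24 → Y
  i= 1: X-F = 18 → S
  i= 2: U-A = 20 → U
  i= 3: V-A = 21 → V
  i= 4: K-N = 23 → X
  i= 5: X-C = 21 → V
  i= 6: V-R =  4 → E
  i= 7: N-P = 24 → Y
  i= 8: W-E = 18 → S
  i= 9: G-M = 20 → U
  i=10: W-B = 21 → V
  i=11: R-U = 23 → X
  i=12: N-S = 21 → V
  i=13: P-L =  4 → E
  i=14: H-J = 24 → Y
  i=15: V-D = 18 → S
  i=16: E-K = 20 → U
  i=17: Q-V = 21 → V
  i=18: V-Y = 23 → X
  i=19: I-N = 21 → V
  shifts repeat with period 7: YSUVXVE

YSUVXVE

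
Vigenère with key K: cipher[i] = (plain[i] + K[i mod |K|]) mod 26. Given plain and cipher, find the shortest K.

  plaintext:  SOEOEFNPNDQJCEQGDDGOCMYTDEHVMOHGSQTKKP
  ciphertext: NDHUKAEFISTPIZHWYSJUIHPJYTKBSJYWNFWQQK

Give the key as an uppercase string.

  i= 0: N-S = 21 → V
  i= 1: D-O = 15 → P
  i= 2: H-E =  3 → D
  i= 3: U-O =  6 → G
  i= 4: K-E =  6 → G
  i= 5: A-F = 21 → V
  i= 6: E-N = 17 → R
  i= 7: F-P = 16 → Q
  i= 8: I-N = 21 → V
  i= 9: S-D = 15 → P
  i=10: T-Q =  3 → D
  i=11: P-J =  6 → G
  i=12: I-C =  6 → G
  i=13: Z-E = 21 → V
  i=14: H-Q = 17 → R
  i=15: W-G = 16 → Q
  i=16: Y-D = 21 → V
  i=17: S-D = 15 → P
  i=18: J-G =  3 → D
  i=19: U-O =  6 → G
  i=20: I-C =  6 → G
  i=21: H-M = 21 → V
  i=22: P-Y = 17 → R
  i=23: J-T = 16 → Q
  i=24: Y-D = 21 → V
  i=25: T-E = 15 → P
  i=26: K-H =  3 → D
  i=27: B-V =  6 → G
  i=28: S-M =  6 → G
  i=29: J-O = 21 → V
  i=30: Y-H = 17 → R
  i=31: W-G = 16 → Q
  i=32: N-S = 21 → V
  i=33: F-Q = 15 → P
  i=34: W-T =  3 → D
  i=35: Q-K =  6 → G
  i=36: Q-K =  6 → G
  i=37: K-P = 21 → V
  shifts repeat with period 8: VPDGGVRQ

VPDGGVRQ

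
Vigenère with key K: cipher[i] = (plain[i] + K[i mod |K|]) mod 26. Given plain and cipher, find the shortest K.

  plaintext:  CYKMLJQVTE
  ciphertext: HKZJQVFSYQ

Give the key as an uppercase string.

FMPX

  i= 0: H-C =  5 → F
  i= 1: K-Y = 12 → M
  i= 2: Z-K = 15 → P
  i= 3: J-M = 23 → X
  i= 4: Q-L =  5 → F
  i= 5: V-J = 12 → M
  i= 6: F-Q = 15 → P
  i= 7: S-V = 23 → X
  i= 8: Y-T =  5 → F
  i= 9: Q-E = 12 → M
  shifts repeat with period 4: FMPX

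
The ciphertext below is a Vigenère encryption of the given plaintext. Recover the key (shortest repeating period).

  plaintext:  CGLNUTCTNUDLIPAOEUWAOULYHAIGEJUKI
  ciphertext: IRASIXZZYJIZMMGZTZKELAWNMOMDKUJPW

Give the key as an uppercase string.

GLPFOEX

  i= 0: I-C =  6 → G
  i= 1: R-G = 11 → L
  i= 2: A-L = 15 → P
  i= 3: S-N =  5 → F
  i= 4: I-U = 14 → O
  i= 5: X-T =  4 → E
  i= 6: Z-C = 23 → X
  i= 7: Z-T =  6 → G
  i= 8: Y-N = 11 → L
  i= 9: J-U = 15 → P
  i=10: I-D =  5 → F
  i=11: Z-L = 14 → O
  i=12: M-I =  4 → E
  i=13: M-P = 23 → X
  i=14: G-A =  6 → G
  i=15: Z-O = 11 → L
  i=16: T-E = 15 → P
  i=17: Z-U =  5 → F
  i=18: K-W = 14 → O
  i=19: E-A =  4 → E
  i=20: L-O = 23 → X
  i=21: A-U =  6 → G
  i=22: W-L = 11 → L
  i=23: N-Y = 15 → P
  i=24: M-H =  5 → F
  i=25: O-A = 14 → O
  i=26: M-I =  4 → E
  i=27: D-G = 23 → X
  i=28: K-E =  6 → G
  i=29: U-J = 11 → L
  i=30: J-U = 15 → P
  i=31: P-K =  5 → F
  i=32: W-I = 14 → O
  shifts repeat with period 7: GLPFOEX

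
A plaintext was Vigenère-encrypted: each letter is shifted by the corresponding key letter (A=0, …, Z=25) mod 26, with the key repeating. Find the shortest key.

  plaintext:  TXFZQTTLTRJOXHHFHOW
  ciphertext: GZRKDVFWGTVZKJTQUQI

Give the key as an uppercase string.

NCML

  i= 0: G-T = 13 → N
  i= 1: Z-X =  2 → C
  i= 2: R-F = 12 → M
  i= 3: K-Z = 11 → L
  i= 4: D-Q = 13 → N
  i= 5: V-T =  2 → C
  i= 6: F-T = 12 → M
  i= 7: W-L = 11 → L
  i= 8: G-T = 13 → N
  i= 9: T-R =  2 → C
  i=10: V-J = 12 → M
  i=11: Z-O = 11 → L
  i=12: K-X = 13 → N
  i=13: J-H =  2 → C
  i=14: T-H = 12 → M
  i=15: Q-F = 11 → L
  i=16: U-H = 13 → N
  i=17: Q-O =  2 → C
  i=18: I-W = 12 → M
  shifts repeat with period 4: NCML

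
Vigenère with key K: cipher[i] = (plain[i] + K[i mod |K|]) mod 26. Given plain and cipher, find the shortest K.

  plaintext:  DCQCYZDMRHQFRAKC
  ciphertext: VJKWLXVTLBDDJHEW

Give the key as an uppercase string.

SHUUNY

  i= 0: V-D = 18 → S
  i= 1: J-C =  7 → H
  i= 2: K-Q = 20 → U
  i= 3: W-C = 20 → U
  i= 4: L-Y = 13 → N
  i= 5: X-Z = 24 → Y
  i= 6: V-D = 18 → S
  i= 7: T-M =  7 → H
  i= 8: L-R = 20 → U
  i= 9: B-H = 20 → U
  i=10: D-Q = 13 → N
  i=11: D-F = 24 → Y
  i=12: J-R = 18 → S
  i=13: H-A =  7 → H
  i=14: E-K = 20 → U
  i=15: W-C = 20 → U
  shifts repeat with period 6: SHUUNY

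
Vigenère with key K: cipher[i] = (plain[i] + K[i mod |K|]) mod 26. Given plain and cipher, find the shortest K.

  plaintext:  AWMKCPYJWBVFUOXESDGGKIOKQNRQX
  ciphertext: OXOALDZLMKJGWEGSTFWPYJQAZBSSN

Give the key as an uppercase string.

OBCQJ

  i= 0: O-A = 14 → O
  i= 1: X-W =  1 → B
  i= 2: O-M =  2 → C
  i= 3: A-K = 16 → Q
  i= 4: L-C =  9 → J
  i= 5: D-P = 14 → O
  i= 6: Z-Y =  1 → B
  i= 7: L-J =  2 → C
  i= 8: M-W = 16 → Q
  i= 9: K-B =  9 → J
  i=10: J-V = 14 → O
  i=11: G-F =  1 → B
  i=12: W-U =  2 → C
  i=13: E-O = 16 → Q
  i=14: G-X =  9 → J
  i=15: S-E = 14 → O
  i=16: T-S =  1 → B
  i=17: F-D =  2 → C
  i=18: W-G = 16 → Q
  i=19: P-G =  9 → J
  i=20: Y-K = 14 → O
  i=21: J-I =  1 → B
  i=22: Q-O =  2 → C
  i=23: A-K = 16 → Q
  i=24: Z-Q =  9 → J
  i=25: B-N = 14 → O
  i=26: S-R =  1 → B
  i=27: S-Q =  2 → C
  i=28: N-X = 16 → Q
  shifts repeat with period 5: OBCQJ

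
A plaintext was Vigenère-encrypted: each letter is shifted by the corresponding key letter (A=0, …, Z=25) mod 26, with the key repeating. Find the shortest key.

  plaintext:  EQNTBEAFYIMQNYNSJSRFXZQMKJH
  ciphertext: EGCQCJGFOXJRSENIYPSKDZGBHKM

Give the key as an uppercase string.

AQPXBFG

  i= 0: E-E =  0 → A
  i= 1: G-Q = 16 → Q
  i= 2: C-N = 15 → P
  i= 3: Q-T = 23 → X
  i= 4: C-B =  1 → B
  i= 5: J-E =  5 → F
  i= 6: G-A =  6 → G
  i= 7: F-F =  0 → A
  i= 8: O-Y = 16 → Q
  i= 9: X-I = 15 → P
  i=10: J-M = 23 → X
  i=11: R-Q =  1 → B
  i=12: S-N =  5 → F
  i=13: E-Y =  6 → G
  i=14: N-N =  0 → A
  i=15: I-S = 16 → Q
  i=16: Y-J = 15 → P
  i=17: P-S = 23 → X
  i=18: S-R =  1 → B
  i=19: K-F =  5 → F
  i=20: D-X =  6 → G
  i=21: Z-Z =  0 → A
  i=22: G-Q = 16 → Q
  i=23: B-M = 15 → P
  i=24: H-K = 23 → X
  i=25: K-J =  1 → B
  i=26: M-H =  5 → F
  shifts repeat with period 7: AQPXBFG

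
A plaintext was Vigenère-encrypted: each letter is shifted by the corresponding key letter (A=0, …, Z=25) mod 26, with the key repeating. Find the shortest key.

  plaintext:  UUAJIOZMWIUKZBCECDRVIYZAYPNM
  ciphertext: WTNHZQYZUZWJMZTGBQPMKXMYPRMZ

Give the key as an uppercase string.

  i= 0: W-U =  2 → C
  i= 1: T-U = 25 → Z
  i= 2: N-A = 13 → N
  i= 3: H-J = 24 → Y
  i= 4: Z-I = 17 → R
  i= 5: Q-O =  2 → C
  i= 6: Y-Z = 25 → Z
  i= 7: Z-M = 13 → N
  i= 8: U-W = 24 → Y
  i= 9: Z-I = 17 → R
  i=10: W-U =  2 → C
  i=11: J-K = 25 → Z
  i=12: M-Z = 13 → N
  i=13: Z-B = 24 → Y
  i=14: T-C = 17 → R
  i=15: G-E =  2 → C
  i=16: B-C = 25 → Z
  i=17: Q-D = 13 → N
  i=18: P-R = 24 → Y
  i=19: M-V = 17 → R
  i=20: K-I =  2 → C
  i=21: X-Y = 25 → Z
  i=22: M-Z = 13 → N
  i=23: Y-A = 24 → Y
  i=24: P-Y = 17 → R
  i=25: R-P =  2 → C
  i=26: M-N = 25 → Z
  i=27: Z-M = 13 → N
  shifts repeat with period 5: CZNYR

CZNYR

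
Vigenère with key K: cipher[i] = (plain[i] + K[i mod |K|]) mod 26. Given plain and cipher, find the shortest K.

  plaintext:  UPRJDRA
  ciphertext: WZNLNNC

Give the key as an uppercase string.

CKW

  i= 0: W-U =  2 → C
  i= 1: Z-P = 10 → K
  i= 2: N-R = 22 → W
  i= 3: L-J =  2 → C
  i= 4: N-D = 10 → K
  i= 5: N-R = 22 → W
  i= 6: C-A =  2 → C
  shifts repeat with period 3: CKW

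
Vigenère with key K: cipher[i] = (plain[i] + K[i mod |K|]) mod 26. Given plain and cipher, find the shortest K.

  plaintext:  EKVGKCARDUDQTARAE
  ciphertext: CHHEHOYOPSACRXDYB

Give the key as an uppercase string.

YXM

  i= 0: C-E = 24 → Y
  i= 1: H-K = 23 → X
  i= 2: H-V = 12 → M
  i= 3: E-G = 24 → Y
  i= 4: H-K = 23 → X
  i= 5: O-C = 12 → M
  i= 6: Y-A = 24 → Y
  i= 7: O-R = 23 → X
  i= 8: P-D = 12 → M
  i= 9: S-U = 24 → Y
  i=10: A-D = 23 → X
  i=11: C-Q = 12 → M
  i=12: R-T = 24 → Y
  i=13: X-A = 23 → X
  i=14: D-R = 12 → M
  i=15: Y-A = 24 → Y
  i=16: B-E = 23 → X
  shifts repeat with period 3: YXM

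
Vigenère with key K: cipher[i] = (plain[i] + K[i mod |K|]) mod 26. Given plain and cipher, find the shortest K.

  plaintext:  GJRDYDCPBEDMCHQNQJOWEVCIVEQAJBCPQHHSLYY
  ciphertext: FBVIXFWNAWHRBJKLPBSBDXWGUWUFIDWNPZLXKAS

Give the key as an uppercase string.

  i= 0: F-G = 25 → Z
  i= 1: B-J = 18 → S
  i= 2: V-R =  4 → E
  i= 3: I-D =  5 → F
  i= 4: X-Y = 25 → Z
  i= 5: F-D =  2 → C
  i= 6: W-C = 20 → U
  i= 7: N-P = 24 → Y
  i= 8: A-B = 25 → Z
  i= 9: W-E = 18 → S
  i=10: H-D =  4 → E
  i=11: R-M =  5 → F
  i=12: B-C = 25 → Z
  i=13: J-H =  2 → C
  i=14: K-Q = 20 → U
  i=15: L-N = 24 → Y
  i=16: P-Q = 25 → Z
  i=17: B-J = 18 → S
  i=18: S-O =  4 → E
  i=19: B-W =  5 → F
  i=20: D-E = 25 → Z
  i=21: X-V =  2 → C
  i=22: W-C = 20 → U
  i=23: G-I = 24 → Y
  i=24: U-V = 25 → Z
  i=25: W-E = 18 → S
  i=26: U-Q =  4 → E
  i=27: F-A =  5 → F
  i=28: I-J = 25 → Z
  i=29: D-B =  2 → C
  i=30: W-C = 20 → U
  i=31: N-P = 24 → Y
  i=32: P-Q = 25 → Z
  i=33: Z-H = 18 → S
  i=34: L-H =  4 → E
  i=35: X-S =  5 → F
  i=36: K-L = 25 → Z
  i=37: A-Y =  2 → C
  i=38: S-Y = 20 → U
  shifts repeat with period 8: ZSEFZCUY

ZSEFZCUY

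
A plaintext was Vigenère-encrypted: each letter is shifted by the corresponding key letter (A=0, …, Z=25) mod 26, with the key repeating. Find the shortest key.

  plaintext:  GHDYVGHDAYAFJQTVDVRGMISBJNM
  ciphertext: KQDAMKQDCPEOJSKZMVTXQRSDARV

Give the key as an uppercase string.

  i= 0: K-G =  4 → E
  i= 1: Q-H =  9 → J
  i= 2: D-D =  0 → A
  i= 3: A-Y =  2 → C
  i= 4: M-V = 17 → R
  i= 5: K-G =  4 → E
  i= 6: Q-H =  9 → J
  i= 7: D-D =  0 → A
  i= 8: C-A =  2 → C
  i= 9: P-Y = 17 → R
  i=10: E-A =  4 → E
  i=11: O-F =  9 → J
  i=12: J-J =  0 → A
  i=13: S-Q =  2 → C
  i=14: K-T = 17 → R
  i=15: Z-V =  4 → E
  i=16: M-D =  9 → J
  i=17: V-V =  0 → A
  i=18: T-R =  2 → C
  i=19: X-G = 17 → R
  i=20: Q-M =  4 → E
  i=21: R-I =  9 → J
  i=22: S-S =  0 → A
  i=23: D-B =  2 → C
  i=24: A-J = 17 → R
  i=25: R-N =  4 → E
  i=26: V-M =  9 → J
  shifts repeat with period 5: EJACR

EJACR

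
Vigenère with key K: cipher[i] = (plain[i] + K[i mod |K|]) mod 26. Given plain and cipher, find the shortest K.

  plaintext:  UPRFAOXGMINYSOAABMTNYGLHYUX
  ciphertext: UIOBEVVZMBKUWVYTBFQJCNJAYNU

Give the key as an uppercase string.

  i= 0: U-U =  0 → A
  i= 1: I-P = 19 → T
  i= 2: O-R = 23 → X
  i= 3: B-F = 22 → W
  i= 4: E-A =  4 → E
  i= 5: V-O =  7 → H
  i= 6: V-X = 24 → Y
  i= 7: Z-G = 19 → T
  i= 8: M-M =  0 → A
  i= 9: B-I = 19 → T
  i=10: K-N = 23 → X
  i=11: U-Y = 22 → W
  i=12: W-S =  4 → E
  i=13: V-O =  7 → H
  i=14: Y-A = 24 → Y
  i=15: T-A = 19 → T
  i=16: B-B =  0 → A
  i=17: F-M = 19 → T
  i=18: Q-T = 23 → X
  i=19: J-N = 22 → W
  i=20: C-Y =  4 → E
  i=21: N-G =  7 → H
  i=22: J-L = 24 → Y
  i=23: A-H = 19 → T
  i=24: Y-Y =  0 → A
  i=25: N-U = 19 → T
  i=26: U-X = 23 → X
  shifts repeat with period 8: ATXWEHYT

ATXWEHYT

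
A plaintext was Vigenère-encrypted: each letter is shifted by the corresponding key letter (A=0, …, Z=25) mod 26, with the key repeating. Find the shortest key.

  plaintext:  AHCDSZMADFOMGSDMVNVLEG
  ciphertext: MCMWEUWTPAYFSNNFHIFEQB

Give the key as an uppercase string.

  i= 0: M-A = 12 → M
  i= 1: C-H = 21 → V
  i= 2: M-C = 10 → K
  i= 3: W-D = 19 → T
  i= 4: E-S = 12 → M
  i= 5: U-Z = 21 → V
  i= 6: W-M = 10 → K
  i= 7: T-A = 19 → T
  i= 8: P-D = 12 → M
  i= 9: A-F = 21 → V
  i=10: Y-O = 10 → K
  i=11: F-M = 19 → T
  i=12: S-G = 12 → M
  i=13: N-S = 21 → V
  i=14: N-D = 10 → K
  i=15: F-M = 19 → T
  i=16: H-V = 12 → M
  i=17: I-N = 21 → V
  i=18: F-V = 10 → K
  i=19: E-L = 19 → T
  i=20: Q-E = 12 → M
  i=21: B-G = 21 → V
  shifts repeat with period 4: MVKT

MVKT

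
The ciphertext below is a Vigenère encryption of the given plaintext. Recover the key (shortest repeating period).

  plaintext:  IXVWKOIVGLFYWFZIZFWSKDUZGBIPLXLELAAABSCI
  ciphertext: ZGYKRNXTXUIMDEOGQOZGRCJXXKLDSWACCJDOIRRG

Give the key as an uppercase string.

  i= 0: Z-I = 17 → R
  i= 1: G-X =  9 → J
  i= 2: Y-V =  3 → D
  i= 3: K-W = 14 → O
  i= 4: R-K =  7 → H
  i= 5: N-O = 25 → Z
  i= 6: X-I = 15 → P
  i= 7: T-V = 24 → Y
  i= 8: X-G = 17 → R
  i= 9: U-L =  9 → J
  i=10: I-F =  3 → D
  i=11: M-Y = 14 → O
  i=12: D-W =  7 → H
  i=13: E-F = 25 → Z
  i=14: O-Z = 15 → P
  i=15: G-I = 24 → Y
  i=16: Q-Z = 17 → R
  i=17: O-F =  9 → J
  i=18: Z-W =  3 → D
  i=19: G-S = 14 → O
  i=20: R-K =  7 → H
  i=21: C-D = 25 → Z
  i=22: J-U = 15 → P
  i=23: X-Z = 24 → Y
  i=24: X-G = 17 → R
  i=25: K-B =  9 → J
  i=26: L-I =  3 → D
  i=27: D-P = 14 → O
  i=28: S-L =  7 → H
  i=29: W-X = 25 → Z
  i=30: A-L = 15 → P
  i=31: C-E = 24 → Y
  i=32: C-L = 17 → R
  i=33: J-A =  9 → J
  i=34: D-A =  3 → D
  i=35: O-A = 14 → O
  i=36: I-B =  7 → H
  i=37: R-S = 25 → Z
  i=38: R-C = 15 → P
  i=39: G-I = 24 → Y
  shifts repeat with period 8: RJDOHZPY

RJDOHZPY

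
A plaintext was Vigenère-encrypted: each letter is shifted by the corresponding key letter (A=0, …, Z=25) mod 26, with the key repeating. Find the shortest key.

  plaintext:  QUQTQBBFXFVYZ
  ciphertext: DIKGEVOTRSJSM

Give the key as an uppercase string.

NOU

  i= 0: D-Q = 13 → N
  i= 1: I-U = 14 → O
  i= 2: K-Q = 20 → U
  i= 3: G-T = 13 → N
  i= 4: E-Q = 14 → O
  i= 5: V-B = 20 → U
  i= 6: O-B = 13 → N
  i= 7: T-F = 14 → O
  i= 8: R-X = 20 → U
  i= 9: S-F = 13 → N
  i=10: J-V = 14 → O
  i=11: S-Y = 20 → U
  i=12: M-Z = 13 → N
  shifts repeat with period 3: NOU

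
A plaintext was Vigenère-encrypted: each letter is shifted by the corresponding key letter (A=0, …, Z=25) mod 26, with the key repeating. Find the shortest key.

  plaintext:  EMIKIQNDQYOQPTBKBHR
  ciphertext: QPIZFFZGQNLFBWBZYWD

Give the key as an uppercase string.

MDAPXP

  i= 0: Q-E = 12 → M
  i= 1: P-M =  3 → D
  i= 2: I-I =  0 → A
  i= 3: Z-K = 15 → P
  i= 4: F-I = 23 → X
  i= 5: F-Q = 15 → P
  i= 6: Z-N = 12 → M
  i= 7: G-D =  3 → D
  i= 8: Q-Q =  0 → A
  i= 9: N-Y = 15 → P
  i=10: L-O = 23 → X
  i=11: F-Q = 15 → P
  i=12: B-P = 12 → M
  i=13: W-T =  3 → D
  i=14: B-B =  0 → A
  i=15: Z-K = 15 → P
  i=16: Y-B = 23 → X
  i=17: W-H = 15 → P
  i=18: D-R = 12 → M
  shifts repeat with period 6: MDAPXP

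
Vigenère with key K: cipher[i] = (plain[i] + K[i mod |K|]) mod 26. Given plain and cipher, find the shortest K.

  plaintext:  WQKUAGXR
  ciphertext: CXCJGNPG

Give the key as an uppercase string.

GHSP

  i= 0: C-W =  6 → G
  i= 1: X-Q =  7 → H
  i= 2: C-K = 18 → S
  i= 3: J-U = 15 → P
  i= 4: G-A =  6 → G
  i= 5: N-G =  7 → H
  i= 6: P-X = 18 → S
  i= 7: G-R = 15 → P
  shifts repeat with period 4: GHSP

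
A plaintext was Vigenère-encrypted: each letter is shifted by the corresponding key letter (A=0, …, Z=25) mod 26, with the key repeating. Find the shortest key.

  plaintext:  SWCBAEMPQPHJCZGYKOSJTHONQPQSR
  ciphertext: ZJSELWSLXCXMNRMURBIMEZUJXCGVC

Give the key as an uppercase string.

  i= 0: Z-S =  7 → H
  i= 1: J-W = 13 → N
  i= 2: S-C = 16 → Q
  i= 3: E-B =  3 → D
  i= 4: L-A = 11 → L
  i= 5: W-E = 18 → S
  i= 6: S-M =  6 → G
  i= 7: L-P = 22 → W
  i= 8: X-Q =  7 → H
  i= 9: C-P = 13 → N
  i=10: X-H = 16 → Q
  i=11: M-J =  3 → D
  i=12: N-C = 11 → L
  i=13: R-Z = 18 → S
  i=14: M-G =  6 → G
  i=15: U-Y = 22 → W
  i=16: R-K =  7 → H
  i=17: B-O = 13 → N
  i=18: I-S = 16 → Q
  i=19: M-J =  3 → D
  i=20: E-T = 11 → L
  i=21: Z-H = 18 → S
  i=22: U-O =  6 → G
  i=23: J-N = 22 → W
  i=24: X-Q =  7 → H
  i=25: C-P = 13 → N
  i=26: G-Q = 16 → Q
  i=27: V-S =  3 → D
  i=28: C-R = 11 → L
  shifts repeat with period 8: HNQDLSGW

HNQDLSGW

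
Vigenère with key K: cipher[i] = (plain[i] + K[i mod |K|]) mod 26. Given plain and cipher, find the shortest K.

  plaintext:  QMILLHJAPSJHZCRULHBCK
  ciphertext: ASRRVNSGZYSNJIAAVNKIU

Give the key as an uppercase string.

KGJG

  i= 0: A-Q = 10 → K
  i= 1: S-M =  6 → G
  i= 2: R-I =  9 → J
  i= 3: R-L =  6 → G
  i= 4: V-L = 10 → K
  i= 5: N-H =  6 → G
  i= 6: S-J =  9 → J
  i= 7: G-A =  6 → G
  i= 8: Z-P = 10 → K
  i= 9: Y-S =  6 → G
  i=10: S-J =  9 → J
  i=11: N-H =  6 → G
  i=12: J-Z = 10 → K
  i=13: I-C =  6 → G
  i=14: A-R =  9 → J
  i=15: A-U =  6 → G
  i=16: V-L = 10 → K
  i=17: N-H =  6 → G
  i=18: K-B =  9 → J
  i=19: I-C =  6 → G
  i=20: U-K = 10 → K
  shifts repeat with period 4: KGJG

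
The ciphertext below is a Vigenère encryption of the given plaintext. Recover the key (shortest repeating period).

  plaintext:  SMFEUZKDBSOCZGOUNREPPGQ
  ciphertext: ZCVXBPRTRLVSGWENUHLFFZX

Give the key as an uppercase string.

  i= 0: Z-S =  7 → H
  i= 1: C-M = 16 → Q
  i= 2: V-F = 16 → Q
  i= 3: X-E = 19 → T
  i= 4: B-U =  7 → H
  i= 5: P-Z = 16 → Q
  i= 6: R-K =  7 → H
  i= 7: T-D = 16 → Q
  i= 8: R-B = 16 → Q
  i= 9: L-S = 19 → T
  i=10: V-O =  7 → H
  i=11: S-C = 16 → Q
  i=12: G-Z =  7 → H
  i=13: W-G = 16 → Q
  i=14: E-O = 16 → Q
  i=15: N-U = 19 → T
  i=16: U-N =  7 → H
  i=17: H-R = 16 → Q
  i=18: L-E =  7 → H
  i=19: F-P = 16 → Q
  i=20: F-P = 16 → Q
  i=21: Z-G = 19 → T
  i=22: X-Q =  7 → H
  shifts repeat with period 6: HQQTHQ

HQQTHQ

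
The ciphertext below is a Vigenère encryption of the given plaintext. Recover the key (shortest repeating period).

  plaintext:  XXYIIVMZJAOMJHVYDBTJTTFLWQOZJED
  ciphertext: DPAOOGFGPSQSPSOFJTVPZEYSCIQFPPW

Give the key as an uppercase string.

  i= 0: D-X =  6 → G
  i= 1: P-X = 18 → S
  i= 2: A-Y =  2 → C
  i= 3: O-I =  6 → G
  i= 4: O-I =  6 → G
  i= 5: G-V = 11 → L
  i= 6: F-M = 19 → T
  i= 7: G-Z =  7 → H
  i= 8: P-J =  6 → G
  i= 9: S-A = 18 → S
  i=10: Q-O =  2 → C
  i=11: S-M =  6 → G
  i=12: P-J =  6 → G
  i=13: S-H = 11 → L
  i=14: O-V = 19 → T
  i=15: F-Y =  7 → H
  i=16: J-D =  6 → G
  i=17: T-B = 18 → S
  i=18: V-T =  2 → C
  i=19: P-J =  6 → G
  i=20: Z-T =  6 → G
  i=21: E-T = 11 → L
  i=22: Y-F = 19 → T
  i=23: S-L =  7 → H
  i=24: C-W =  6 → G
  i=25: I-Q = 18 → S
  i=26: Q-O =  2 → C
  i=27: F-Z =  6 → G
  i=28: P-J =  6 → G
  i=29: P-E = 11 → L
  i=30: W-D = 19 → T
  shifts repeat with period 8: GSCGGLTH

GSCGGLTH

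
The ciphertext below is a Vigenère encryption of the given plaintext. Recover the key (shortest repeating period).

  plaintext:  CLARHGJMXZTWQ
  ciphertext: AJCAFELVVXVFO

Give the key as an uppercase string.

YYCJ

  i= 0: A-C = 24 → Y
  i= 1: J-L = 24 → Y
  i= 2: C-A =  2 → C
  i= 3: A-R =  9 → J
  i= 4: F-H = 24 → Y
  i= 5: E-G = 24 → Y
  i= 6: L-J =  2 → C
  i= 7: V-M =  9 → J
  i= 8: V-X = 24 → Y
  i= 9: X-Z = 24 → Y
  i=10: V-T =  2 → C
  i=11: F-W =  9 → J
  i=12: O-Q = 24 → Y
  shifts repeat with period 4: YYCJ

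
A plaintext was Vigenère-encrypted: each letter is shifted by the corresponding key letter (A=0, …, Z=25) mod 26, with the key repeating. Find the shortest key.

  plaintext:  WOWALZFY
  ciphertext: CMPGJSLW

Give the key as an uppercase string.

  i= 0: C-W =  6 → G
  i= 1: M-O = 24 → Y
  i= 2: P-W = 19 → T
  i= 3: G-A =  6 → G
  i= 4: J-L = 24 → Y
  i= 5: S-Z = 19 → T
  i= 6: L-F =  6 → G
  i= 7: W-Y = 24 → Y
  shifts repeat with period 3: GYT

GYT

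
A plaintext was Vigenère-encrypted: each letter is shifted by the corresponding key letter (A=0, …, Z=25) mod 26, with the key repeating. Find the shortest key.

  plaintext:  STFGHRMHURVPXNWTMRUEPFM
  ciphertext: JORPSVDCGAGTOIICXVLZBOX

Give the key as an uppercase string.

RVMJLE

  i= 0: J-S = 17 → R
  i= 1: O-T = 21 → V
  i= 2: R-F = 12 → M
  i= 3: P-G =  9 → J
  i= 4: S-H = 11 → L
  i= 5: V-R =  4 → E
  i= 6: D-M = 17 → R
  i= 7: C-H = 21 → V
  i= 8: G-U = 12 → M
  i= 9: A-R =  9 → J
  i=10: G-V = 11 → L
  i=11: T-P =  4 → E
  i=12: O-X = 17 → R
  i=13: I-N = 21 → V
  i=14: I-W = 12 → M
  i=15: C-T =  9 → J
  i=16: X-M = 11 → L
  i=17: V-R =  4 → E
  i=18: L-U = 17 → R
  i=19: Z-E = 21 → V
  i=20: B-P = 12 → M
  i=21: O-F =  9 → J
  i=22: X-M = 11 → L
  shifts repeat with period 6: RVMJLE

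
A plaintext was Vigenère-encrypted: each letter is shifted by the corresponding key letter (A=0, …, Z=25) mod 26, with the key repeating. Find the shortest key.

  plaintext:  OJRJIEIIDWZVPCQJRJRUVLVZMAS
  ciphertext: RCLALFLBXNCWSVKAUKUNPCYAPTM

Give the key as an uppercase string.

DTURDB

  i= 0: R-O =  3 → D
  i= 1: C-J = 19 → T
  i= 2: L-R = 20 → U
  i= 3: A-J = 17 → R
  i= 4: L-I =  3 → D
  i= 5: F-E =  1 → B
  i= 6: L-I =  3 → D
  i= 7: B-I = 19 → T
  i= 8: X-D = 20 → U
  i= 9: N-W = 17 → R
  i=10: C-Z =  3 → D
  i=11: W-V =  1 → B
  i=12: S-P =  3 → D
  i=13: V-C = 19 → T
  i=14: K-Q = 20 → U
  i=15: A-J = 17 → R
  i=16: U-R =  3 → D
  i=17: K-J =  1 → B
  i=18: U-R =  3 → D
  i=19: N-U = 19 → T
  i=20: P-V = 20 → U
  i=21: C-L = 17 → R
  i=22: Y-V =  3 → D
  i=23: A-Z =  1 → B
  i=24: P-M =  3 → D
  i=25: T-A = 19 → T
  i=26: M-S = 20 → U
  shifts repeat with period 6: DTURDB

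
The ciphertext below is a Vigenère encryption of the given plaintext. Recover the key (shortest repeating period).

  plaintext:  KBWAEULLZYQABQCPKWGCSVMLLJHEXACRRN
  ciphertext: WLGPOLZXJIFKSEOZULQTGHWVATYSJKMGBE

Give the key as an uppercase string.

MKKPKRO

  i= 0: W-K = 12 → M
  i= 1: L-B = 10 → K
  i= 2: G-W = 10 → K
  i= 3: P-A = 15 → P
  i= 4: O-E = 10 → K
  i= 5: L-U = 17 → R
  i= 6: Z-L = 14 → O
  i= 7: X-L = 12 → M
  i= 8: J-Z = 10 → K
  i= 9: I-Y = 10 → K
  i=10: F-Q = 15 → P
  i=11: K-A = 10 → K
  i=12: S-B = 17 → R
  i=13: E-Q = 14 → O
  i=14: O-C = 12 → M
  i=15: Z-P = 10 → K
  i=16: U-K = 10 → K
  i=17: L-W = 15 → P
  i=18: Q-G = 10 → K
  i=19: T-C = 17 → R
  i=20: G-S = 14 → O
  i=21: H-V = 12 → M
  i=22: W-M = 10 → K
  i=23: V-L = 10 → K
  i=24: A-L = 15 → P
  i=25: T-J = 10 → K
  i=26: Y-H = 17 → R
  i=27: S-E = 14 → O
  i=28: J-X = 12 → M
  i=29: K-A = 10 → K
  i=30: M-C = 10 → K
  i=31: G-R = 15 → P
  i=32: B-R = 10 → K
  i=33: E-N = 17 → R
  shifts repeat with period 7: MKKPKRO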